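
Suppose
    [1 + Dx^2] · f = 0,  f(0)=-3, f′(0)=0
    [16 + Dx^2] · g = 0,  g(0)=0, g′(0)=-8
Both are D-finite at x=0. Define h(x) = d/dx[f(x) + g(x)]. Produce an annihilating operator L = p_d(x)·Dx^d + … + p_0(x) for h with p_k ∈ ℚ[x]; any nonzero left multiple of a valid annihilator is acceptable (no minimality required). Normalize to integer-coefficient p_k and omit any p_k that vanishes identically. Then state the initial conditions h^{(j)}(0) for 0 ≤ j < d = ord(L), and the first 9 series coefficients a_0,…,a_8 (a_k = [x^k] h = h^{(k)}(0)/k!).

f: a_k = -3, 0, 3/2, 0, -1/8, 0, 1/240, 0, -1/13440, …
g: a_k = 0, -8, 0, 64/3, 0, -256/15, 0, 2048/315, 0, …
h₀=f+g: left-lcm gives L₀, ord ≤ 4.
h₀' ⇒ L via d/dx closure of L₀.
L = 16 + 17·Dx^2 + Dx^4  (order 4).
h: a_k = -8, 3, 64, -1/2, -256/3, 1/40, 2048/45, -1/1680, -4096/315, …
ICs: h(0) = -8, h′(0) = 3, h′′(0) = 128, h′′′(0) = -3.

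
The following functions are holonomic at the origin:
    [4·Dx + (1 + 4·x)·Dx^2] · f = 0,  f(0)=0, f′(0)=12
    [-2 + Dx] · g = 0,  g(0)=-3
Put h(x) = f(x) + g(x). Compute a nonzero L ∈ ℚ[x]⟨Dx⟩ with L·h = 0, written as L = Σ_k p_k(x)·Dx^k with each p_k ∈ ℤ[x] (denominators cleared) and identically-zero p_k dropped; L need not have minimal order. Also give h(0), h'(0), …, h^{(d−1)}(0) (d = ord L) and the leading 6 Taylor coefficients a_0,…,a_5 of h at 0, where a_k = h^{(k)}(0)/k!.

L = (-40 - 32·x)·Dx + (14 - 16·x - 32·x^2)·Dx^2 + (3 + 16·x + 16·x^2)·Dx^3  (order 3).
h: a_k = -3, 6, -30, 60, -194, 3068/5, …
ICs: h(0) = -3, h′(0) = 6, h′′(0) = -60.

f: a_k = 0, 12, -24, 64, -192, 3072/5, …
g: a_k = -3, -6, -6, -4, -2, -4/5, …
f+g: L₀ = lclm(L_f,L_g), ord ≤ 2+1.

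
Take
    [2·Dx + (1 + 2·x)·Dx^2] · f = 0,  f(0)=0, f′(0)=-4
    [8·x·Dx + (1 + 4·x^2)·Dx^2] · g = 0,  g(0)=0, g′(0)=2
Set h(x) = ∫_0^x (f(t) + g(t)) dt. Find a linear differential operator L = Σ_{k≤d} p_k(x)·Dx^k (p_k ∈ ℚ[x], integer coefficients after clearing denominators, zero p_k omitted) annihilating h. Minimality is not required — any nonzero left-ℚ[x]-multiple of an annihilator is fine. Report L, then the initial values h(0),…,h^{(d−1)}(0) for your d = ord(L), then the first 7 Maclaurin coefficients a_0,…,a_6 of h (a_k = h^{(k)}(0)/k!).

L = (-8 - 48·x + 96·x^2 + 64·x^3)·Dx^2 + (-8 - 16·x + 192·x^3 + 128·x^4)·Dx^3 + (-1 + 2·x + 8·x^2 + 16·x^3 + 48·x^4 + 32·x^5)·Dx^4  (order 4).
h: a_k = 0, 0, -1, 4/3, -2, 8/5, -16/15, …
ICs: h(0) = 0, h′(0) = 0, h′′(0) = -2, h′′′(0) = 8.

f: a_k = 0, -4, 4, -16/3, 8, -64/5, 64/3, …
g: a_k = 0, 2, 0, -8/3, 0, 32/5, 0, …
L₀ := lclm(L_f,L_g); ord L₀ ≤ 2+2.
Integrate: L := L₀·Dx.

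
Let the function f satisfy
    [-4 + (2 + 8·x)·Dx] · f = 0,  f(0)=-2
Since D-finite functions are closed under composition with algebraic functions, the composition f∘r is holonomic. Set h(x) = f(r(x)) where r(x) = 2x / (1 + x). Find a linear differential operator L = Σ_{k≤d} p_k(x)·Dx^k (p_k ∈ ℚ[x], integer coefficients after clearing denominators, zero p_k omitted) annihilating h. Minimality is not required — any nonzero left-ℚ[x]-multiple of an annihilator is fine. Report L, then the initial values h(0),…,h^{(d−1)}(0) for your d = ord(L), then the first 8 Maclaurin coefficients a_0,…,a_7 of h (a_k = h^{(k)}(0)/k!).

f: a_k = -2, -4, 4, -8, 20, -56, 168, -528, …
h₀=f(r): pull back L_f along r ⇒ L₀.
L = -4 + (1 + 10·x + 9·x^2)·Dx  (order 1).
h: a_k = -2, -8, 24, -104, 568, -3528, 23640, -166440, …
ICs: h(0) = -2.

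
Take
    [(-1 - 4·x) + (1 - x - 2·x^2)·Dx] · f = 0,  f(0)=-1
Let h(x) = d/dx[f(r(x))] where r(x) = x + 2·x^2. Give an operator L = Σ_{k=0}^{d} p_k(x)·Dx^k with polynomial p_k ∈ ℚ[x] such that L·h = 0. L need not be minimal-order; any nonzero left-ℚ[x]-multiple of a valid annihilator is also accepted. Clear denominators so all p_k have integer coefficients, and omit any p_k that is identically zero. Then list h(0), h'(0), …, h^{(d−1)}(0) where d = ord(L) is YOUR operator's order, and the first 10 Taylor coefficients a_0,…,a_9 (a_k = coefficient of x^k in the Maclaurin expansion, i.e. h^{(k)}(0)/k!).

f: a_k = -1, -1, -3, -5, -11, -21, -43, -85, -171, -341, …
h₀=f(r): pull back L_f along r ⇒ L₀.
Differentiate: ansatz ord ≤ ord L₀ ⇒ L.
L = (10 + 72·x + 240·x^2 + 544·x^3 + 1344·x^4 + 1920·x^5 + 1280·x^6) + (-1 - 7·x - 12·x^2 + 32·x^3 + 200·x^4 + 384·x^5 + 448·x^6 + 256·x^7)·Dx  (order 1).
h: a_k = -1, -10, -51, -212, -845, -3342, -12551, -46376, -168993, -607650, …
ICs: h(0) = -1.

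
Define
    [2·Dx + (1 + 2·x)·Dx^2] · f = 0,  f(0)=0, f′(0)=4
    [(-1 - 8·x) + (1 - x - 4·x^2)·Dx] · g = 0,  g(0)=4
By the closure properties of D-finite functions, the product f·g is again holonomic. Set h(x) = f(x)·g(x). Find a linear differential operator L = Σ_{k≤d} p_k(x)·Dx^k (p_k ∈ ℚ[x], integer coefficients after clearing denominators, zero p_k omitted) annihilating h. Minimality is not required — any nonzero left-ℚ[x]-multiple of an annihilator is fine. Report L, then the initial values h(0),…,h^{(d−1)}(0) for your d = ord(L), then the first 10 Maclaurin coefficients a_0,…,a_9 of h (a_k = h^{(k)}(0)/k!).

f: a_k = 0, 4, -4, 16/3, -8, 64/5, -64/3, 256/7, -64, 1024/9, …
g: a_k = 4, 4, 20, 36, 116, 260, 724, 1764, 4660, 11716, …
f·g: L₀ = L_f ⊗_s L_g, ord ≤ 2·1.
L = (10 + 32·x) + (22·x + 40·x^2)·Dx + (-1 - x + 6·x^2 + 8·x^3)·Dx^2  (order 2).
h: a_k = 0, 16, 0, 256/3, 160/3, 6688/15, 8608/15, 52576/21, 159008/35, 4728992/315, …
ICs: h(0) = 0, h′(0) = 16.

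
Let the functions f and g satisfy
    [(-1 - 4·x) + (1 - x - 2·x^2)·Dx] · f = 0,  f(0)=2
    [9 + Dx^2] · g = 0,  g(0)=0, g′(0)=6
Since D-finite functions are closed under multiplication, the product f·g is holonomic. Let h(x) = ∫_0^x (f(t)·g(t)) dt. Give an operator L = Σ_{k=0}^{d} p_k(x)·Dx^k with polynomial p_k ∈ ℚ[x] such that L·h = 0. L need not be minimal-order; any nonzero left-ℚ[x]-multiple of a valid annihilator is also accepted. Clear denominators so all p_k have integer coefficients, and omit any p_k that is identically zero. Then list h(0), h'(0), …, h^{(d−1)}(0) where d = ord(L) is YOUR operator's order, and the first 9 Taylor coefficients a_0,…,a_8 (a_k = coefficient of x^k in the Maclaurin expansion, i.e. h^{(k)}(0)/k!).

f: a_k = 2, 2, 6, 10, 22, 42, 86, 170, 342, …
g: a_k = 0, 6, 0, -9, 0, 81/20, 0, -243/280, 0, …
Sym-product of L_f,L_g gives L₀ (≤ ord 2).
h=∫h₀ ⇒ L = L₀·Dx.
L = (-5 + 9·x + 18·x^2)·Dx + (2 + 8·x)·Dx^2 + (-1 + x + 2·x^2)·Dx^3  (order 3).
h: a_k = 0, 0, 6, 4, 9/2, 42/5, 287/20, 243/10, 47679/1120, …
ICs: h(0) = 0, h′(0) = 0, h′′(0) = 12.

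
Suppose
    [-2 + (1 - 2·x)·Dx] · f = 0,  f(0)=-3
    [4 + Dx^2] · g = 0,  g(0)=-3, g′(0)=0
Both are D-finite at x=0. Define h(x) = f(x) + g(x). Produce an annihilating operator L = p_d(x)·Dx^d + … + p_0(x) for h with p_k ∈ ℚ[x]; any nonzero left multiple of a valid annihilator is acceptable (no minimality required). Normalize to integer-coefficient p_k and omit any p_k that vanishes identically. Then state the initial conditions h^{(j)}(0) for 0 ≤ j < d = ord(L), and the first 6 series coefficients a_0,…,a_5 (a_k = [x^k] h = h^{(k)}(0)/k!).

f: a_k = -3, -6, -12, -24, -48, -96, …
g: a_k = -3, 0, 6, 0, -2, 0, …
f+g: L₀ = lclm(L_f,L_g), ord ≤ 1+2.
L = (56 - 32·x + 32·x^2) + (-12 + 40·x - 48·x^2 + 32·x^3)·Dx + (14 - 8·x + 8·x^2)·Dx^2 + (-3 + 10·x - 12·x^2 + 8·x^3)·Dx^3  (order 3).
h: a_k = -6, -6, -6, -24, -50, -96, …
ICs: h(0) = -6, h′(0) = -6, h′′(0) = -12.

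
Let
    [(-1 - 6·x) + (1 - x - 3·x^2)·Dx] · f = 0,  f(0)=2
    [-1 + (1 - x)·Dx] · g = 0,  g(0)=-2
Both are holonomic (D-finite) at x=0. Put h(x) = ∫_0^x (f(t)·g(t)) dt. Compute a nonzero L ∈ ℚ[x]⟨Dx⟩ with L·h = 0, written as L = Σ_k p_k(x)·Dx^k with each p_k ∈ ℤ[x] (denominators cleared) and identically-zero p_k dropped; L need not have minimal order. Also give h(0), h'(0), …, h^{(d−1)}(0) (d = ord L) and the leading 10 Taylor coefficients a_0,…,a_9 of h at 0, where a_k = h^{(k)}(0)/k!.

L = (-2 - 4·x + 9·x^2)·Dx + (1 - 2·x - 2·x^2 + 3·x^3)·Dx^2  (order 2).
h: a_k = 0, -4, -4, -8, -13, -128/5, -48, -676/7, -193, -1192/3, …
ICs: h(0) = 0, h′(0) = -4.

f: a_k = 2, 2, 8, 14, 38, 80, 194, 434, 1016, 2318, …
g: a_k = -2, -2, -2, -2, -2, -2, -2, -2, -2, -2, …
h₀=f·g: eliminate ⇒ L₀, order ≤ 1·1.
h=∫h₀ ⇒ L = L₀·Dx.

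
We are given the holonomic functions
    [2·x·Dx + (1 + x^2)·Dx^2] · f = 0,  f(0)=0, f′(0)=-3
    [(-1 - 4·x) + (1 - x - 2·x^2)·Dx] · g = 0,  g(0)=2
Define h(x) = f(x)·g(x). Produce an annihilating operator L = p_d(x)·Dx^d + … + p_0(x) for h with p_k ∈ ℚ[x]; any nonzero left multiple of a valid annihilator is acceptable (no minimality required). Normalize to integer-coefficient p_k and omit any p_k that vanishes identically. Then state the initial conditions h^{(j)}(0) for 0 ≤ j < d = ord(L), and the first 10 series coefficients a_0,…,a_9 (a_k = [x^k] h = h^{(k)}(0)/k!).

f: a_k = 0, -3, 0, 1, 0, -3/5, 0, 3/7, 0, -1/3, …
g: a_k = 2, 2, 6, 10, 22, 42, 86, 170, 342, 682, …
L₀ := L_f ⊗_s L_g (sym. prod.), ord ≤ 2.
L = (4 + 2·x + 12·x^2) + (2 + 6·x + 4·x^2 + 12·x^3)·Dx + (-1 + x + x^2 + x^3 + 2·x^4)·Dx^2  (order 2).
h: a_k = 0, -6, -6, -16, -28, -306/5, -586/5, -8356/35, -3312/7, -99886/105, …
ICs: h(0) = 0, h′(0) = -6.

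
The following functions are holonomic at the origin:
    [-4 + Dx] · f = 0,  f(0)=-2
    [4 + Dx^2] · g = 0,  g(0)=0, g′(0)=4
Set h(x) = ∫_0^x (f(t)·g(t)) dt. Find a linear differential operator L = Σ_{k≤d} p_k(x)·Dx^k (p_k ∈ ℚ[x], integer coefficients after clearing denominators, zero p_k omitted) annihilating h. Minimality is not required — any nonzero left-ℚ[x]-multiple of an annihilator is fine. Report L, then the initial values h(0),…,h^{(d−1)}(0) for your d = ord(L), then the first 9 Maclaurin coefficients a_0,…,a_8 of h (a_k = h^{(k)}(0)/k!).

L = 20·Dx - 8·Dx^2 + Dx^3  (order 3).
h: a_k = 0, 0, -4, -32/3, -44/3, -64/5, -328/45, -704/315, 116/315, …
ICs: h(0) = 0, h′(0) = 0, h′′(0) = -8.

f: a_k = -2, -8, -16, -64/3, -64/3, -256/15, -512/45, -2048/315, -1024/315, …
g: a_k = 0, 4, 0, -8/3, 0, 8/15, 0, -16/315, 0, …
Product ⇒ symmetric product L₀, ord ≤ 2.
h=∫h₀ ⇒ L = L₀·Dx.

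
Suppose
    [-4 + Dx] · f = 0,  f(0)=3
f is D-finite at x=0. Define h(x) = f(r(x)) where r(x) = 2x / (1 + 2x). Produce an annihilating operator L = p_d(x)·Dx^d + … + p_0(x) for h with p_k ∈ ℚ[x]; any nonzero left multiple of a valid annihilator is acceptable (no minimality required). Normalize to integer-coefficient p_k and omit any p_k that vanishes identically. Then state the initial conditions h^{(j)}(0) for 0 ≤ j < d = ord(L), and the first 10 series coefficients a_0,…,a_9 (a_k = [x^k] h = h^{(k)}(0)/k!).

L = -8 + (1 + 4·x + 4·x^2)·Dx  (order 1).
h: a_k = 3, 24, 48, -32, -64, 896/5, -2816/15, -8704/105, 80896/105, -1697792/945, …
ICs: h(0) = 3.

f: a_k = 3, 12, 24, 32, 32, 128/5, 256/15, 1024/105, 512/105, 2048/945, …
L₀ from L_f via x↦r, Dx↦r'^{-1}Dx.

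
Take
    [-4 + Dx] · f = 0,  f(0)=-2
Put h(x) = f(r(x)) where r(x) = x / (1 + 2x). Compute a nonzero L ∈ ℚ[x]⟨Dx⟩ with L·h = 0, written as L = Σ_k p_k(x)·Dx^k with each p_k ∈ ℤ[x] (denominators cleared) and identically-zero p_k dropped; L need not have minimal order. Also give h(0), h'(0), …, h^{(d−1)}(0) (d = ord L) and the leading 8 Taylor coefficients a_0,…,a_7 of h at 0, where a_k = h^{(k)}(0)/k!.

L = -4 + (1 + 4·x + 4·x^2)·Dx  (order 1).
h: a_k = -2, -8, 0, 32/3, -64/3, 128/5, -512/45, -2560/63, …
ICs: h(0) = -2.

f: a_k = -2, -8, -16, -64/3, -64/3, -256/15, -512/45, -2048/315, …
L₀ from L_f via x↦r, Dx↦r'^{-1}Dx.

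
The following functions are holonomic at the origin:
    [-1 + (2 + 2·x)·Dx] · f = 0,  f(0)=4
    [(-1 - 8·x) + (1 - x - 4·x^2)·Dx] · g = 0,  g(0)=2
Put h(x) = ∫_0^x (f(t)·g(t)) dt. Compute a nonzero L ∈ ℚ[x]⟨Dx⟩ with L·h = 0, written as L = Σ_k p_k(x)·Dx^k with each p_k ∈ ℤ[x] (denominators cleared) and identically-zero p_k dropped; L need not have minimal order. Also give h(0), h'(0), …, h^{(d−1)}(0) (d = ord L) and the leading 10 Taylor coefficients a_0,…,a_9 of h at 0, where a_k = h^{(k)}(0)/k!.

f: a_k = 4, 2, -1/2, 1/4, -5/32, 7/64, -21/256, 33/512, -429/8192, 715/16384, …
g: a_k = 2, 2, 10, 18, 58, 130, 362, 882, 2330, 5858, …
L₀ := L_f ⊗_s L_g (sym. prod.), ord ≤ 1.
∫: right-multiply L₀ by Dx.
L = (3 + 17·x + 12·x^2)·Dx + (-2 + 10·x^2 + 8·x^3)·Dx^2  (order 2).
h: a_k = 0, 8, 6, 43/3, 183/8, 4211/80, 20141/192, 215295/896, 1075135/2048, 44759491/36864, …
ICs: h(0) = 0, h′(0) = 8.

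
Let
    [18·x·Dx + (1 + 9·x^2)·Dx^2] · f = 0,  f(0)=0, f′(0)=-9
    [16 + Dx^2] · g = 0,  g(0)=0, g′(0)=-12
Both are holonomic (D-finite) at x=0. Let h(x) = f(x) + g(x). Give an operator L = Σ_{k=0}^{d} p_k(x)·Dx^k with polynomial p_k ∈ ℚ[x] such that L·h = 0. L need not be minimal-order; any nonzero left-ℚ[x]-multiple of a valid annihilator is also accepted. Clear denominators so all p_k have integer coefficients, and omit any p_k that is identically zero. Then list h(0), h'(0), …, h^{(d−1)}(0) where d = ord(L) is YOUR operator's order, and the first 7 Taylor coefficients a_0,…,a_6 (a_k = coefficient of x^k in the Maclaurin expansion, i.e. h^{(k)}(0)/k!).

f: a_k = 0, -9, 0, 27, 0, -729/5, 0, …
g: a_k = 0, -12, 0, 32, 0, -128/5, 0, …
f+g: L₀ = lclm(L_f,L_g), ord ≤ 2+2.
L = (-13248·x + 181440·x^3 + 186624·x^5)·Dx + (-16 + 6048·x^2 + 66096·x^4 + 93312·x^6)·Dx^2 + (-828·x + 11340·x^3 + 11664·x^5)·Dx^3 + (-1 + 378·x^2 + 4131·x^4 + 5832·x^6)·Dx^4  (order 4).
h: a_k = 0, -21, 0, 59, 0, -857/5, 0, …
ICs: h(0) = 0, h′(0) = -21, h′′(0) = 0, h′′′(0) = 354.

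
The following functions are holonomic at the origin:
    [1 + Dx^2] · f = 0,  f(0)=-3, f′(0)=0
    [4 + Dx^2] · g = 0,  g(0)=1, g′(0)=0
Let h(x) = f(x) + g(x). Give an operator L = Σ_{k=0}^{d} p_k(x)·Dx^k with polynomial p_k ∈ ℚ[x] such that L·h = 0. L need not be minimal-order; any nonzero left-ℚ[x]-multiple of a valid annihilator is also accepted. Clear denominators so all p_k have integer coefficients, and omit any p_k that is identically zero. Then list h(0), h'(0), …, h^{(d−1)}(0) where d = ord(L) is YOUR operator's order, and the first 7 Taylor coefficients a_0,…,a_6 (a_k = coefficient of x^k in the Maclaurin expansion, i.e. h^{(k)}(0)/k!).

f: a_k = -3, 0, 3/2, 0, -1/8, 0, 1/240, …
g: a_k = 1, 0, -2, 0, 2/3, 0, -4/45, …
h₀=f+g: left-lcm gives L₀, ord ≤ 4.
L = 4 + 5·Dx^2 + Dx^4  (order 4).
h: a_k = -2, 0, -1/2, 0, 13/24, 0, -61/720, …
ICs: h(0) = -2, h′(0) = 0, h′′(0) = -1, h′′′(0) = 0.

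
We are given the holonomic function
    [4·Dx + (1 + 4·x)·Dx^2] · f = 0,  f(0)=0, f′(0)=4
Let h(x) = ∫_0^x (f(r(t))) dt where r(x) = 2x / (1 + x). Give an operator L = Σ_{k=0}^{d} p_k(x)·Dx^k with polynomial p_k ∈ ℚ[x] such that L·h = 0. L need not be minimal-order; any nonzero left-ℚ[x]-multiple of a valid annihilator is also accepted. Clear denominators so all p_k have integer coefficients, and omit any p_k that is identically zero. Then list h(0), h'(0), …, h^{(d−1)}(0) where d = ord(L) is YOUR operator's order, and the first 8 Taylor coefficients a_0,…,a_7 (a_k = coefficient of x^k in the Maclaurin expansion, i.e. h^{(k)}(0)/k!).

f: a_k = 0, 4, -8, 64/3, -64, 1024/5, -2048/3, 16384/7, …
L₀ from L_f via x↦r, Dx↦r'^{-1}Dx.
h=∫₀ˣh₀: take L = L₀·Dx.
L = (10 + 18·x)·Dx^2 + (1 + 10·x + 9·x^2)·Dx^3  (order 3).
h: a_k = 0, 0, 4, -40/3, 182/3, -328, 29524/15, -37960/3, …
ICs: h(0) = 0, h′(0) = 0, h′′(0) = 8.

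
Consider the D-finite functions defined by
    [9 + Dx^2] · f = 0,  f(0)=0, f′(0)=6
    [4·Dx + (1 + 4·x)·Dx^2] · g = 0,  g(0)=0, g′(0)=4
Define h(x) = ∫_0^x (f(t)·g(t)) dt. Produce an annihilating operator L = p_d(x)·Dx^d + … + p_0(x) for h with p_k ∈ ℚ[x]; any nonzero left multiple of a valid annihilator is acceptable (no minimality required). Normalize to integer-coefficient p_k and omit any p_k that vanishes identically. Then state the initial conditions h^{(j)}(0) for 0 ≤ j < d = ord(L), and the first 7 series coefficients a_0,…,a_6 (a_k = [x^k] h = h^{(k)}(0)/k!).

f: a_k = 0, 6, 0, -9, 0, 81/20, 0, …
g: a_k = 0, 4, -8, 64/3, -64, 1024/5, -2048/3, …
h₀=f·g: eliminate ⇒ L₀, order ≤ 2·2.
Integrate: L := L₀·Dx.
L = (-2043 - 1296·x + 44064·x^2 + 186624·x^3 + 186624·x^4)·Dx + (72 + 5472·x + 31104·x^2 + 41472·x^3)·Dx^2 + (-182 + 864·x + 12096·x^2 + 41472·x^3 + 41472·x^4)·Dx^3 + (8 + 608·x + 3456·x^2 + 4608·x^3)·Dx^4 + (5 + 112·x + 800·x^2 + 2304·x^3 + 2304·x^4)·Dx^5  (order 5).
h: a_k = 0, 0, 0, 8, -12, 92/5, -52, …
ICs: h(0) = 0, h′(0) = 0, h′′(0) = 0, h′′′(0) = 48, h′′′′(0) = -288.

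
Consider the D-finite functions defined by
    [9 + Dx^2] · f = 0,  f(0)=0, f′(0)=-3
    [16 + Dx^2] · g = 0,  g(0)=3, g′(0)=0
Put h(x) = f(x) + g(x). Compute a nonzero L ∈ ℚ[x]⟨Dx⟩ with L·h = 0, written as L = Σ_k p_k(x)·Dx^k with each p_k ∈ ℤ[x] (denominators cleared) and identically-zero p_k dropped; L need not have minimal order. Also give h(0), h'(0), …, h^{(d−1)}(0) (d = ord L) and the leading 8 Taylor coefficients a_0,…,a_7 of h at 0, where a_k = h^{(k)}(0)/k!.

L = 144 + 25·Dx^2 + Dx^4  (order 4).
h: a_k = 3, -3, -24, 9/2, 32, -81/40, -256/15, 243/560, …
ICs: h(0) = 3, h′(0) = -3, h′′(0) = -48, h′′′(0) = 27.

f: a_k = 0, -3, 0, 9/2, 0, -81/40, 0, 243/560, …
g: a_k = 3, 0, -24, 0, 32, 0, -256/15, 0, …
Weyl lclm of L_f,L_g ⇒ L₀ (ord ≤ 4).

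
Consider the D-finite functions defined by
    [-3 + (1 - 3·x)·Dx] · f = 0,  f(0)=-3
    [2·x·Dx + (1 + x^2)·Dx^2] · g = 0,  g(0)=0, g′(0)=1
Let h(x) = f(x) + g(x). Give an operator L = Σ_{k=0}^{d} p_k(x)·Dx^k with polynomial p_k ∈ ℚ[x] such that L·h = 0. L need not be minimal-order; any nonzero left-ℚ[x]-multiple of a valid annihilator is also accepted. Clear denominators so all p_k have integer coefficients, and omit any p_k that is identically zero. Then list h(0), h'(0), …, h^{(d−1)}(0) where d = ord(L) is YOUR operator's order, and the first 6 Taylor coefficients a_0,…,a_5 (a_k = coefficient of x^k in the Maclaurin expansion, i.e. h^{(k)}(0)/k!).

L = (-6 + 72·x + 18·x^2)·Dx + (28 - 6·x + 60·x^2 + 18·x^3)·Dx^2 + (-3 + 8·x + 8·x^3 + 3·x^4)·Dx^3  (order 3).
h: a_k = -3, -8, -27, -244/3, -243, -3644/5, …
ICs: h(0) = -3, h′(0) = -8, h′′(0) = -54.

f: a_k = -3, -9, -27, -81, -243, -729, …
g: a_k = 0, 1, 0, -1/3, 0, 1/5, …
L₀ := lclm(L_f,L_g); ord L₀ ≤ 1+2.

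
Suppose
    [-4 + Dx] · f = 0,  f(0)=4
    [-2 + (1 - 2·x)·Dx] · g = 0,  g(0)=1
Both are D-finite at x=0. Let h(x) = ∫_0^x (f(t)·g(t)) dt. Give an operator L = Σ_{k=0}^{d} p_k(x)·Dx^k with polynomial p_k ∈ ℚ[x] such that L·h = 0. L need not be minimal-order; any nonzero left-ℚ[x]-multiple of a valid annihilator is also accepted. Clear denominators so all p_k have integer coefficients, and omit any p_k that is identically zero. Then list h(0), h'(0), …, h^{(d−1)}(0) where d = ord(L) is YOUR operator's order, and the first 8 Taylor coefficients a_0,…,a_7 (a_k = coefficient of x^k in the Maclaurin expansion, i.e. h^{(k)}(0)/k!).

f: a_k = 4, 16, 32, 128/3, 128/3, 512/15, 1024/45, 4096/315, …
g: a_k = 1, 2, 4, 8, 16, 32, 64, 128, …
L₀ := L_f ⊗_s L_g (sym. prod.), ord ≤ 1.
∫: right-multiply L₀ by Dx.
L = (6 - 8·x)·Dx + (-1 + 2·x)·Dx^2  (order 2).
h: a_k = 0, 4, 12, 80/3, 152/3, 448/5, 6976/45, 84736/315, …
ICs: h(0) = 0, h′(0) = 4.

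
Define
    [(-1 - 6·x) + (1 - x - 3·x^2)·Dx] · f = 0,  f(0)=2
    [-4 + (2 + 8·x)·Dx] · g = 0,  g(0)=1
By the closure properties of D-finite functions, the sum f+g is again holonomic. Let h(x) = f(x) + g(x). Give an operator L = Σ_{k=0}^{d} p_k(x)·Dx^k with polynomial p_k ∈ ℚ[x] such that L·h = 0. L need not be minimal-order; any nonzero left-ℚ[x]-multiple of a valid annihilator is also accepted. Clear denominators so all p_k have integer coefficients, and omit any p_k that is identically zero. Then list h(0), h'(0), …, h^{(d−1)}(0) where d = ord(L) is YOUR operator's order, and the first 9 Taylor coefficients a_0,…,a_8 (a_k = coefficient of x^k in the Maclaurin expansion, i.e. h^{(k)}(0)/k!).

f: a_k = 2, 2, 8, 14, 38, 80, 194, 434, 1016, …
g: a_k = 1, 2, -2, 4, -10, 28, -84, 264, -858, …
Sum ⇒ L₀ = lclm(L_f,L_g) in ℚ(x)⟨Dx⟩.
L = (-20 - 120·x - 216·x^2 - 360·x^3) + (12 + 74·x + 306·x^2 + 744·x^3 + 900·x^4)·Dx + (1 - 9·x - 73·x^2 - 18·x^3 + 354·x^4 + 360·x^5)·Dx^2  (order 2).
h: a_k = 3, 4, 6, 18, 28, 108, 110, 698, 158, …
ICs: h(0) = 3, h′(0) = 4.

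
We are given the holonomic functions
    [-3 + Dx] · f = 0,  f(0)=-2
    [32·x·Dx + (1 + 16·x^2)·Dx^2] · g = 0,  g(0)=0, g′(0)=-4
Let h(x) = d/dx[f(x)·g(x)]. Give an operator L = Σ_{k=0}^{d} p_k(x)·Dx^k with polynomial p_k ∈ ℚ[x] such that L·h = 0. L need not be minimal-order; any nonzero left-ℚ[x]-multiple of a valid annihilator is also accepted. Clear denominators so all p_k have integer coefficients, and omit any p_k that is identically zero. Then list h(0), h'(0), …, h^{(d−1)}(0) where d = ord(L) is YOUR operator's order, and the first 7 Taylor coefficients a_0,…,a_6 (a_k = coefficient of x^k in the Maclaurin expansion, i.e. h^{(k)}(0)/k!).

f: a_k = -2, -6, -9, -9, -27/4, -81/20, -81/40, …
g: a_k = 0, -4, 0, 64/3, 0, -1024/5, 0, …
f·g: L₀ = L_f ⊗_s L_g, ord ≤ 1·2.
Differentiate: ansatz ord ≤ ord L₀ ⇒ L.
L = (-69 - 576·x + 5472·x^2 - 9216·x^3 + 6912·x^4) + (14 + 288·x - 2112·x^2 + 4608·x^3 - 4608·x^4)·Dx + (3 - 32·x + 96·x^2 - 512·x^3 + 768·x^4)·Dx^2  (order 2).
h: a_k = 8, 48, -20, -368, 1223, 6318, -208169/10, …
ICs: h(0) = 8, h′(0) = 48.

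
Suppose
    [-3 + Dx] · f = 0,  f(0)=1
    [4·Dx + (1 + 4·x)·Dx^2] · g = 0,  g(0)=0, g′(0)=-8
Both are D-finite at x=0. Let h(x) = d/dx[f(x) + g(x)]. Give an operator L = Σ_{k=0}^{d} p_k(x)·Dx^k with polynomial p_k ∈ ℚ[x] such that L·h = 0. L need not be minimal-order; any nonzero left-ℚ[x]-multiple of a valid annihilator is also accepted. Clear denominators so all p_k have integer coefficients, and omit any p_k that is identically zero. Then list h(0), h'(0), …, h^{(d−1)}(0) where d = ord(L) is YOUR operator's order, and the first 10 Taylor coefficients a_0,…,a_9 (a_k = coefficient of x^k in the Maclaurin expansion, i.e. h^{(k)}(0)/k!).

f: a_k = 1, 3, 9/2, 9/2, 27/8, 81/40, 81/80, 243/560, 729/4480, 243/4480, …
g: a_k = 0, -8, 16, -128/3, 128, -2048/5, 4096/3, -32768/7, 16384, -524288/9, …
f+g: L₀ = lclm(L_f,L_g), ord ≤ 1+2.
h₀' ⇒ L via d/dx closure of L₀.
L = (-132 - 144·x) + (23 - 72·x - 144·x^2)·Dx + (7 + 40·x + 48·x^2)·Dx^2  (order 2).
h: a_k = -5, 41, -229/2, 1051/2, -16303/8, 327923/40, -2621197/80, 73401049/560, -2348808053/4480, 9395241689/4480, …
ICs: h(0) = -5, h′(0) = 41.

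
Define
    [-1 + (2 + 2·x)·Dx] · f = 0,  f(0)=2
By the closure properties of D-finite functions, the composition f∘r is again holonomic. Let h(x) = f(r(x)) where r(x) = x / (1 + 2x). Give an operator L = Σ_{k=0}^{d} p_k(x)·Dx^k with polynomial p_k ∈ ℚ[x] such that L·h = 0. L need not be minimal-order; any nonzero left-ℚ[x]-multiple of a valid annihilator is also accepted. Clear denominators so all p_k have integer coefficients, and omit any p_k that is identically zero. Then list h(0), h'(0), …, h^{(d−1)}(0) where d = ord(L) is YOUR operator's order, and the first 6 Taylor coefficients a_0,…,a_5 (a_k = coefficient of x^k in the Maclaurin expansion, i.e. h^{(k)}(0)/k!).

f: a_k = 2, 1, -1/4, 1/8, -5/64, 7/128, …
Substitute x→r, Dx→(1/r')Dx; clear ⇒ L₀.
L = -1 + (2 + 10·x + 12·x^2)·Dx  (order 1).
h: a_k = 2, 1, -9/4, 41/8, -757/64, 3543/128, …
ICs: h(0) = 2.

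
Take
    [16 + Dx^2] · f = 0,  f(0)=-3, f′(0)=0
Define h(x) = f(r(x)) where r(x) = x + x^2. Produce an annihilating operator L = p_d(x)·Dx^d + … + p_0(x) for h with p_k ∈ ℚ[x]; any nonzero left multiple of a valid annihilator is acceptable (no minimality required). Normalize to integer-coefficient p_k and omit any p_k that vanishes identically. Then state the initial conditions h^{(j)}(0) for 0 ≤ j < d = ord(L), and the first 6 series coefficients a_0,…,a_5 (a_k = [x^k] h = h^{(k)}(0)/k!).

f: a_k = -3, 0, 24, 0, -32, 0, …
h₀=f(r): pull back L_f along r ⇒ L₀.
L = (16 + 96·x + 192·x^2 + 128·x^3) - 2·Dx + (1 + 2·x)·Dx^2  (order 2).
h: a_k = -3, 0, 24, 48, -8, -128, …
ICs: h(0) = -3, h′(0) = 0.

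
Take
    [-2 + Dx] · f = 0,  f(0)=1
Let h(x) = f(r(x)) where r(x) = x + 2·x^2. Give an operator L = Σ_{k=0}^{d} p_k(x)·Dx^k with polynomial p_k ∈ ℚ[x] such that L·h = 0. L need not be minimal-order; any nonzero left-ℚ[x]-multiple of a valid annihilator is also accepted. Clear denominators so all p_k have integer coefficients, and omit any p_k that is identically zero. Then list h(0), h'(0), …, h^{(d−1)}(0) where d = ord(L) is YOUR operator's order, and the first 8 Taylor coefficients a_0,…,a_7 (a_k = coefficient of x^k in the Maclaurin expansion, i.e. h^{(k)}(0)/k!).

f: a_k = 1, 2, 2, 4/3, 2/3, 4/15, 4/45, 8/315, …
h₀=f(r): pull back L_f along r ⇒ L₀.
L = (-2 - 8·x) + Dx  (order 1).
h: a_k = 1, 2, 6, 28/3, 50/3, 108/5, 1324/45, 10424/315, …
ICs: h(0) = 1.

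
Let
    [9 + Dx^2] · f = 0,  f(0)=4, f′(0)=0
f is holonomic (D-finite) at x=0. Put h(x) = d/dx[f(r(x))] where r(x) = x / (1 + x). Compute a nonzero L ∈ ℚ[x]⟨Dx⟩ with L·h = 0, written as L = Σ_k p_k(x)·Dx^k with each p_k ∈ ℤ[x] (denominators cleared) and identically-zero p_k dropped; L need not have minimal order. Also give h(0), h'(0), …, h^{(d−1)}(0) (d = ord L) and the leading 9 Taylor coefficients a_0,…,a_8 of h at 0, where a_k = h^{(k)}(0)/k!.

f: a_k = 4, 0, -18, 0, 27/2, 0, -81/20, 0, 729/1120, …
L₀ from L_f via x↦r, Dx↦r'^{-1}Dx.
h=h₀': d/dx-closure on L₀ ⇒ L.
L = (15 + 12·x + 6·x^2) + (6 + 18·x + 18·x^2 + 6·x^3)·Dx + (1 + 4·x + 6·x^2 + 4·x^3 + x^4)·Dx^2  (order 2).
h: a_k = 0, -36, 108, -162, 90, 2457/10, -9639/10, 293553/140, -491913/140, …
ICs: h(0) = 0, h′(0) = -36.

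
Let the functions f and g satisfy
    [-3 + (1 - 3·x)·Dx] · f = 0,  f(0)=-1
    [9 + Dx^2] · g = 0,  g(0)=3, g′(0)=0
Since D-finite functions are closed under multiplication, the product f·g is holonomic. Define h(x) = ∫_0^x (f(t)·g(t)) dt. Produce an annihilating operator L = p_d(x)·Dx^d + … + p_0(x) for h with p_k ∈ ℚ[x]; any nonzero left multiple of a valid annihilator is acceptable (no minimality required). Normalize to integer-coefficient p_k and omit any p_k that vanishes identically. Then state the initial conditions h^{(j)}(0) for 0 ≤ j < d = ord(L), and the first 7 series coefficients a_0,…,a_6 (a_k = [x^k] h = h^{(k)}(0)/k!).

f: a_k = -1, -3, -9, -27, -81, -243, -729, …
g: a_k = 3, 0, -27/2, 0, 81/8, 0, -243/80, …
L₀ := L_f ⊗_s L_g (sym. prod.), ord ≤ 2.
Integrate: L := L₀·Dx.
L = (-9 + 27·x)·Dx + 6·Dx^2 + (-1 + 3·x)·Dx^3  (order 3).
h: a_k = 0, -3, -9/2, -9/2, -81/8, -1053/40, -1053/16, …
ICs: h(0) = 0, h′(0) = -3, h′′(0) = -9.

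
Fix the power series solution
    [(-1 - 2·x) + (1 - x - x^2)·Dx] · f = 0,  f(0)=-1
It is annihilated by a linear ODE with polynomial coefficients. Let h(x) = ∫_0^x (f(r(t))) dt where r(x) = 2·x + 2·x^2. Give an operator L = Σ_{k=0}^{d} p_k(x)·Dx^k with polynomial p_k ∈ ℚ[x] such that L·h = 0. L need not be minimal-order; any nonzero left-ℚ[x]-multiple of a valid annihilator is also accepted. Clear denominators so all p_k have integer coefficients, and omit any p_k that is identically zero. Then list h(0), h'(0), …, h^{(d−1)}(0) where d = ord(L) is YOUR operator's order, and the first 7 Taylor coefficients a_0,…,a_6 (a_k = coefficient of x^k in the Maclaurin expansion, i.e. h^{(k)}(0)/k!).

L = (2 + 12·x + 24·x^2 + 16·x^3)·Dx + (-1 + 2·x + 6·x^2 + 8·x^3 + 4·x^4)·Dx^2  (order 2).
h: a_k = 0, -1, -1, -10/3, -10, -32, -108, …
ICs: h(0) = 0, h′(0) = -1.

f: a_k = -1, -1, -2, -3, -5, -8, -13, …
Substitute x→r, Dx→(1/r')Dx; clear ⇒ L₀.
∫: right-multiply L₀ by Dx.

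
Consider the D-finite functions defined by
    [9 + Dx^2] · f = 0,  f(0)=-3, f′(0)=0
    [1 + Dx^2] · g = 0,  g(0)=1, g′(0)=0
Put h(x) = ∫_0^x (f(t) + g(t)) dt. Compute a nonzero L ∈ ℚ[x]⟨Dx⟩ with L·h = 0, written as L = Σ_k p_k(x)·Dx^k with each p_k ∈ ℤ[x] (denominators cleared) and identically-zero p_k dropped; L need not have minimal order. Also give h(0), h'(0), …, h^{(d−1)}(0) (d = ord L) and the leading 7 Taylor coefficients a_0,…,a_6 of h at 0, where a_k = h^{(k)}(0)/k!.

L = 9·Dx + 10·Dx^3 + Dx^5  (order 5).
h: a_k = 0, -2, 0, 13/3, 0, -121/60, 0, …
ICs: h(0) = 0, h′(0) = -2, h′′(0) = 0, h′′′(0) = 26, h′′′′(0) = 0.

f: a_k = -3, 0, 27/2, 0, -81/8, 0, 243/80, …
g: a_k = 1, 0, -1/2, 0, 1/24, 0, -1/720, …
Sum ⇒ L₀ = lclm(L_f,L_g) in ℚ(x)⟨Dx⟩.
h=∫h₀ ⇒ L = L₀·Dx.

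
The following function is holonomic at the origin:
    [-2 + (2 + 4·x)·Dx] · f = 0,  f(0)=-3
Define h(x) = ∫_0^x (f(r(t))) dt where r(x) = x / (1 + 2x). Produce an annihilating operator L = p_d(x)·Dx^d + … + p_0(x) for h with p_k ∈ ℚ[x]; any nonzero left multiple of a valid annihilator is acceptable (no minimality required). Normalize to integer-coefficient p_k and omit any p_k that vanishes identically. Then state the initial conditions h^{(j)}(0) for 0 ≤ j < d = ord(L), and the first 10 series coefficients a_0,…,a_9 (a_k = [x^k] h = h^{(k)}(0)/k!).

L = -Dx + (1 + 6·x + 8·x^2)·Dx^2  (order 2).
h: a_k = 0, -3, -3/2, 5/2, -39/8, 423/40, -399/16, 7059/112, -21615/128, 182461/384, …
ICs: h(0) = 0, h′(0) = -3.

f: a_k = -3, -3, 3/2, -3/2, 15/8, -21/8, 63/16, -99/16, 1287/128, -2145/128, …
Change of var in L_f (x↦r) gives L₀.
h=∫₀ˣh₀: take L = L₀·Dx.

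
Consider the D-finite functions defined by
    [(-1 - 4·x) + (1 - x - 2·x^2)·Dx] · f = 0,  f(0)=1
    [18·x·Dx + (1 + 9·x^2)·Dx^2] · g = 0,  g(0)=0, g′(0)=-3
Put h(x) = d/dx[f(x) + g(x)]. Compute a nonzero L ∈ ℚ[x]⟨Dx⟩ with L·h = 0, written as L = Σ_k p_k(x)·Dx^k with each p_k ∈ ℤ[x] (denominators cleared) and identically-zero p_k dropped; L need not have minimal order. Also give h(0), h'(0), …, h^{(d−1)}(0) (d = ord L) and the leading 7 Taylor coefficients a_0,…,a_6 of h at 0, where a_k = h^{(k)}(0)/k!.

L = (-18 + 72·x + 918·x^2 + 1872·x^3 + 4608·x^4 + 1296·x^6) + (8 + 30·x + 278·x^3 + 1788·x^4 + 3216·x^5 + 324·x^6 + 1296·x^7)·Dx + (-1 - 4·x - 24·x^2 - 4·x^3 - 103·x^4 + 300·x^5 + 312·x^6 + 108·x^7 + 216·x^8)·Dx^2  (order 2).
h: a_k = -2, 6, 42, 44, -138, 258, 2782, …
ICs: h(0) = -2, h′(0) = 6.

f: a_k = 1, 1, 3, 5, 11, 21, 43, …
g: a_k = 0, -3, 0, 9, 0, -243/5, 0, …
f+g: L₀ = lclm(L_f,L_g), ord ≤ 1+2.
Derive L from L₀ (diff closure).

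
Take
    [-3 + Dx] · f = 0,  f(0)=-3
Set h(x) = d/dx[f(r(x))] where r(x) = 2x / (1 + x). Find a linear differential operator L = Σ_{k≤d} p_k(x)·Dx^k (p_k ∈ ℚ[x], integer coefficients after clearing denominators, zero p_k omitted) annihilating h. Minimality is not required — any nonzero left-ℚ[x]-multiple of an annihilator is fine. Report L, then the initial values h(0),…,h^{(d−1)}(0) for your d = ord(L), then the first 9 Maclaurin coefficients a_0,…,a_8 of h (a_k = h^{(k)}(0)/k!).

L = (4 - 2·x) + (-1 - 2·x - x^2)·Dx  (order 1).
h: a_k = -18, -72, -54, 72, 18, -432/5, 342/5, 288/35, -2754/35, …
ICs: h(0) = -18.

f: a_k = -3, -9, -27/2, -27/2, -81/8, -243/40, -243/80, -729/560, -2187/4480, …
h₀=f(r): pull back L_f along r ⇒ L₀.
Differentiate: ansatz ord ≤ ord L₀ ⇒ L.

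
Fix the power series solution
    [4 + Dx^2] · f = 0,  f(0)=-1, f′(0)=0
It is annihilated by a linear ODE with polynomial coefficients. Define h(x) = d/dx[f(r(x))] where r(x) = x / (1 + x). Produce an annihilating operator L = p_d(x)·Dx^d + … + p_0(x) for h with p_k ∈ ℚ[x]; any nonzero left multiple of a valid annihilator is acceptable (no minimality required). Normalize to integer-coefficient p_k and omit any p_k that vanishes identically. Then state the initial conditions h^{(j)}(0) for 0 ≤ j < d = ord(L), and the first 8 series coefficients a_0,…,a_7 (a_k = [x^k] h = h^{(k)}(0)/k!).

L = (10 + 12·x + 6·x^2) + (6 + 18·x + 18·x^2 + 6·x^3)·Dx + (1 + 4·x + 6·x^2 + 4·x^3 + x^4)·Dx^2  (order 2).
h: a_k = 0, 4, -12, 64/3, -80/3, 308/15, 28/5, -18832/315, …
ICs: h(0) = 0, h′(0) = 4.

f: a_k = -1, 0, 2, 0, -2/3, 0, 4/45, 0, …
h₀=f(r): pull back L_f along r ⇒ L₀.
Derive L from L₀ (diff closure).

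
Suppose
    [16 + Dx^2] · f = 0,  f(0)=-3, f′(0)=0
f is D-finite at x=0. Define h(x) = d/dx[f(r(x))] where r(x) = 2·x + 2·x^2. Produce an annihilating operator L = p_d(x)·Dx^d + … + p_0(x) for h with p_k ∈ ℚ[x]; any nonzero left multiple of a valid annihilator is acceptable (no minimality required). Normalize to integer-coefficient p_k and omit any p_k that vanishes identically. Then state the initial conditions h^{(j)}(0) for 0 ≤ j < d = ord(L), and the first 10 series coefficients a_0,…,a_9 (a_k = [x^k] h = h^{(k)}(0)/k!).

L = (76 + 512·x + 1536·x^2 + 2048·x^3 + 1024·x^4) + (-6 - 12·x)·Dx + (1 + 4·x + 4·x^2)·Dx^2  (order 2).
h: a_k = 0, 192, 576, -1664, -10240, -59392/5, 157696/5, 12283904/105, 3735552/35, -167084032/945, …
ICs: h(0) = 0, h′(0) = 192.

f: a_k = -3, 0, 24, 0, -32, 0, 256/15, 0, -512/105, 0, …
L₀ from L_f via x↦r, Dx↦r'^{-1}Dx.
h=h₀': d/dx-closure on L₀ ⇒ L.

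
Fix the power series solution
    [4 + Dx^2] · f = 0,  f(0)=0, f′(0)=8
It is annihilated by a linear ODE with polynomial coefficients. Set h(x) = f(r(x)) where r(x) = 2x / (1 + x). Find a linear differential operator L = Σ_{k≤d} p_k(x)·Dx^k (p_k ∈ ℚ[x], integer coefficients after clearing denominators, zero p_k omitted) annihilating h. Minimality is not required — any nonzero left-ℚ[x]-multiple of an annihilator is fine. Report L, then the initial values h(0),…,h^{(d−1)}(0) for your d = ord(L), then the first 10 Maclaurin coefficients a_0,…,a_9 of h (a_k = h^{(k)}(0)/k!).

L = 16 + (2 + 6·x + 6·x^2 + 2·x^3)·Dx + (1 + 4·x + 6·x^2 + 4·x^3 + x^4)·Dx^2  (order 2).
h: a_k = 0, 16, -16, -80/3, 112, -3088/15, 240, -39376/315, -10064/45, 481648/567, …
ICs: h(0) = 0, h′(0) = 16.

f: a_k = 0, 8, 0, -16/3, 0, 16/15, 0, -32/315, 0, 16/2835, …
f∘r: x↦r, Dx↦Dx/r' in L_f ⇒ L₀.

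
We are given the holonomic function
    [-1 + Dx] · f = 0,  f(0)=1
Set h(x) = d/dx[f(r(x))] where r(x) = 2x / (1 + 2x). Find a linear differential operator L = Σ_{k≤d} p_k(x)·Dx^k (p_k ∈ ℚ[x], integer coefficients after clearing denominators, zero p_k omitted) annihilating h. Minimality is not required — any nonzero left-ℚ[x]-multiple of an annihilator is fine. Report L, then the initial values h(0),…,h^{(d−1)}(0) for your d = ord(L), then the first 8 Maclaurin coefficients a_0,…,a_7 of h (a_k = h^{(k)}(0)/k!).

L = (-2 - 8·x) + (-1 - 4·x - 4·x^2)·Dx  (order 1).
h: a_k = 2, -4, 4, 8/3, -76/3, 1208/15, -8728/45, 125456/315, …
ICs: h(0) = 2.

f: a_k = 1, 1, 1/2, 1/6, 1/24, 1/120, 1/720, 1/5040, …
f∘r: x↦r, Dx↦Dx/r' in L_f ⇒ L₀.
h=h₀': d/dx-closure on L₀ ⇒ L.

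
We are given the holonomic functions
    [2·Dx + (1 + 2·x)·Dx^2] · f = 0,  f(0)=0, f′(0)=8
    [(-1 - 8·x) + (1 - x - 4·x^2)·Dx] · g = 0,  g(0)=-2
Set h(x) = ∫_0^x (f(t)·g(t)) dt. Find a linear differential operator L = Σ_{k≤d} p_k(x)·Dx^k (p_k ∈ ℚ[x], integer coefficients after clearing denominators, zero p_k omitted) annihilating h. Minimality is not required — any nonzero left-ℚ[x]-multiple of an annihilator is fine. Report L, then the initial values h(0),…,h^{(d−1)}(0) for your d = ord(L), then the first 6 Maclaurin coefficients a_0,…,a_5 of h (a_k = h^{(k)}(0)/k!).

f: a_k = 0, 8, -8, 32/3, -16, 128/5, …
g: a_k = -2, -2, -10, -18, -58, -130, …
L₀ := L_f ⊗_s L_g (sym. prod.), ord ≤ 2.
∫: right-multiply L₀ by Dx.
L = (10 + 32·x)·Dx + (22·x + 40·x^2)·Dx^2 + (-1 - x + 6·x^2 + 8·x^3)·Dx^3  (order 3).
h: a_k = 0, 0, -8, 0, -64/3, -32/3, …
ICs: h(0) = 0, h′(0) = 0, h′′(0) = -16.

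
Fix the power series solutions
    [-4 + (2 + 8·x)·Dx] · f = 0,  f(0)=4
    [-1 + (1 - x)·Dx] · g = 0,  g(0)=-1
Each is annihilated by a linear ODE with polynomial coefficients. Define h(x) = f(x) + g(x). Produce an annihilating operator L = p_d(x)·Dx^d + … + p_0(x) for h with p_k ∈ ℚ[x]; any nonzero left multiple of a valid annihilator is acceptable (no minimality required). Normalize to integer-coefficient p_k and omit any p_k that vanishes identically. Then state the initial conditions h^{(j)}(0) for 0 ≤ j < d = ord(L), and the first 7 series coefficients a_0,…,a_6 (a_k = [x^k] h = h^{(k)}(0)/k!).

L = (8 + 12·x) + (-6 - 8·x - 36·x^2)·Dx + (-1 + 3·x + 22·x^2 - 24·x^3)·Dx^2  (order 2).
h: a_k = 3, 7, -9, 15, -41, 111, -337, …
ICs: h(0) = 3, h′(0) = 7.

f: a_k = 4, 8, -8, 16, -40, 112, -336, …
g: a_k = -1, -1, -1, -1, -1, -1, -1, …
h₀=f+g: left-lcm gives L₀, ord ≤ 2.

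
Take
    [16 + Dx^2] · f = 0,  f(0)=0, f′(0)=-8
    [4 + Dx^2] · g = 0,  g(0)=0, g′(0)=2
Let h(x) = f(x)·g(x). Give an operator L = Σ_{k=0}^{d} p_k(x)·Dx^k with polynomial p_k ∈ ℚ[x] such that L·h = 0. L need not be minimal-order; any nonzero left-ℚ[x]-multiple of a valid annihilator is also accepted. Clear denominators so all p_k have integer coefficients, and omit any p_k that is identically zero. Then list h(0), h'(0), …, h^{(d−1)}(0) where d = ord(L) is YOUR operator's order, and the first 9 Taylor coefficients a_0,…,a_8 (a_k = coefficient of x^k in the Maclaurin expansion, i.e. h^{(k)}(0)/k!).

f: a_k = 0, -8, 0, 64/3, 0, -256/15, 0, 2048/315, 0, …
g: a_k = 0, 2, 0, -4/3, 0, 4/15, 0, -8/315, 0, …
f·g: L₀ = L_f ⊗_s L_g, ord ≤ 2·2.
L = 144 + 40·Dx^2 + Dx^4  (order 4).
h: a_k = 0, 0, -16, 0, 160/3, 0, -2912/45, 0, 2624/63, …
ICs: h(0) = 0, h′(0) = 0, h′′(0) = -32, h′′′(0) = 0.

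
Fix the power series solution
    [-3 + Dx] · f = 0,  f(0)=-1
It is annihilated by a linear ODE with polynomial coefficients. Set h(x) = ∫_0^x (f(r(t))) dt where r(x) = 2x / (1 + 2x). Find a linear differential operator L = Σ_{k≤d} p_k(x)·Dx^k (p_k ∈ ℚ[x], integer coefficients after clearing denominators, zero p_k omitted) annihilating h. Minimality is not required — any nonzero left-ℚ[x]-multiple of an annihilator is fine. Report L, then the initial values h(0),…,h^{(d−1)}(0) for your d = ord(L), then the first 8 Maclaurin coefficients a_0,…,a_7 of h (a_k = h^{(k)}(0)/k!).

L = -6·Dx + (1 + 4·x + 4·x^2)·Dx^2  (order 2).
h: a_k = 0, -1, -3, -2, 3, -6/5, -14/5, 276/35, …
ICs: h(0) = 0, h′(0) = -1.

f: a_k = -1, -3, -9/2, -9/2, -27/8, -81/40, -81/80, -243/560, …
Substitute x→r, Dx→(1/r')Dx; clear ⇒ L₀.
h=∫₀ˣh₀: take L = L₀·Dx.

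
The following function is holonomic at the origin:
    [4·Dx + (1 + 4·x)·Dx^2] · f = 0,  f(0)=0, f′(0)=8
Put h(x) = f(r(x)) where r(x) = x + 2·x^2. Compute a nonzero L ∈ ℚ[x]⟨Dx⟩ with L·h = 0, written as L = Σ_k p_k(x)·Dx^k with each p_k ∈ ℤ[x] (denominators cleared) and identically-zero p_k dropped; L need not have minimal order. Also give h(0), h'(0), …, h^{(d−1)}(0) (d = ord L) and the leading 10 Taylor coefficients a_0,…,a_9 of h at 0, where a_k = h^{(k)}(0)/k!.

f: a_k = 0, 8, -16, 128/3, -128, 2048/5, -4096/3, 32768/7, -16384, 524288/9, …
f∘r: x↦r, Dx↦Dx/r' in L_f ⇒ L₀.
L = (16·x + 32·x^2)·Dx + (1 + 8·x + 24·x^2 + 32·x^3)·Dx^2  (order 2).
h: a_k = 0, 8, 0, -64/3, 64, -512/5, 0, 4096/7, -2048, 32768/9, …
ICs: h(0) = 0, h′(0) = 8.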